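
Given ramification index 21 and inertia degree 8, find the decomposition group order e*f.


|D_P| = e * f
= 21 * 8
= 168

168


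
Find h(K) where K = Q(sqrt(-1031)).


K = Q(sqrt(-1031)). d mod 4 = 1, so D = disc(K) = d = -1031
h(K) equals the number of primitive reduced positive-definite forms (a, b, c) = a*x^2 + b*x*y + c*y^2 with b^2 - 4ac = D,
where reduced means |b| <= a <= c, with b >= 0 whenever |b| = a or a = c, and primitive means gcd(a, b, c) = 1.
Reduced forces 3a^2 <= |D| = 1031, so 1 <= a <= 18; b must have the parity of D, and c = (b^2 - D)/(4a) must be an integer >= a.
Enumerate a = 1..18, b in [-a, a]:
  a=1: (1, 1, 258)  [1]
  a=2: (2, -1, 129), (2, 1, 129)  [2]
  a=3: (3, -1, 86), (3, 1, 86)  [2]
  a=4: (4, -3, 65), (4, 3, 65)  [2]
  a=5: (5, -3, 52), (5, 3, 52)  [2]
  a=6: (6, -5, 44), (6, -1, 43), (6, 1, 43), (6, 5, 44)  [4]
  a=7: none
  a=8: (8, -5, 33), (8, 5, 33)  [2]
  a=9: (9, -7, 30), (9, 7, 30)  [2]
  a=10: (10, -7, 27), (10, -3, 26), (10, 3, 26), (10, 7, 27)  [4]
  a=11: (11, -5, 24), (11, 5, 24)  [2]
  a=12: (12, -11, 24), (12, -5, 22), (12, 5, 22), (12, 11, 24)  [4]
  a=13: (13, -3, 20), (13, 3, 20)  [2]
  a=14: none
  a=15: (15, -13, 20), (15, -7, 18), (15, 7, 18), (15, 13, 20)  [4]
  a=16: (16, -11, 18), (16, 11, 18)  [2]
  a=17..18: none
Total reduced forms: 1 + 2 + 2 + 2 + 2 + 4 + 2 + 2 + 4 + 2 + 4 + 2 + 4 + 2 = 35
h = 35

35


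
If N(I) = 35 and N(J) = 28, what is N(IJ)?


N(IJ) = N(I) * N(J)
= 35 * 28
= 980

980


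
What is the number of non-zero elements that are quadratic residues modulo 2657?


For prime p, the number of non-zero quadratic residues is (p-1)/2.
= (2657-1)/2
= 1328

1328


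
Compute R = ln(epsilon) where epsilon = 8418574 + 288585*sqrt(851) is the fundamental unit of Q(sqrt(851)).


epsilon = 8418574 + 288585*sqrt(851)
= 1.6837e+07
R = ln(1.6837e+07)
= 16.6391

16.6391


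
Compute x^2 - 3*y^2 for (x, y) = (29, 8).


x^2 - d*y^2
= 29^2 - 3*8^2
= 841 - 192
= 649

649


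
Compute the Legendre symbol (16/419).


p = 419 is prime, so compute (16/419) with the reciprocity algorithm (Jacobi-symbol steps: pull out 2s via (2/n), flip via reciprocity, reduce):
  pull out 2: (2/419) = -1  (since 419 mod 8 = 3)
  pull out 2: (2/419) = -1  (since 419 mod 8 = 3)
  pull out 2: (2/419) = -1  (since 419 mod 8 = 3)
  pull out 2: (2/419) = -1  (since 419 mod 8 = 3)
  (1/419) = 1
Product of signs = 1
(16/419) = 1

1


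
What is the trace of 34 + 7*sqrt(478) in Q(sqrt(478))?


Tr(a + b*sqrt(d)) = (a + b*sqrt(d)) + (a - b*sqrt(d)) = 2a
= 2 * (34)
= 68

68


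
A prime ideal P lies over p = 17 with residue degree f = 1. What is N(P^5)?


N(P^a) = p^(a*f)
= 17^(5*1)
= 17^5
= 1419857

1419857


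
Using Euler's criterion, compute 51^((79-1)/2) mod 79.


p = 79 is prime and the exponent is (p-1)/2 = 39, so by Euler's criterion 51^39 = (51/79) = +1 or -1 mod 79.
Compute by square-and-multiply:
  39 = 32 + 4 + 2 + 1 (binary 100111)
  Repeated squaring mod 79: 51^1 = 51, 51^2 = 73, 51^4 = 36, 51^8 = 32, 51^16 = 76, 51^32 = 9
  51^39 = 51^32 * 51^4 * 51^2 * 51^1 = 9 * 36 * 73 * 51 mod 79
    9 * 36 = 324 = 8 mod 79
    8 * 73 = 584 = 31 mod 79
    31 * 51 = 1581 = 1 mod 79
  51^39 = 1 mod 79
Result 1: 51 is a quadratic residue mod 79.
51^39 mod 79 = 1

1


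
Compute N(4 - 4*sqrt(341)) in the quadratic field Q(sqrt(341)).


N(a + b*sqrt(d)) = a^2 - d*b^2
= (4)^2 - (341)*(-4)^2
= 16 - 5456
= -5440

-5440


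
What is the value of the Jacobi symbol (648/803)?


Compute (648/803) via quadratic reciprocity:
  pull out 2: (2/803) = -1  (since 803 mod 8 = 3)
  pull out 2: (2/803) = -1  (since 803 mod 8 = 3)
  pull out 2: (2/803) = -1  (since 803 mod 8 = 3)
  reciprocity: (81/803) -> +(803/81)
  reduce: (74/81)
  pull out 2: (2/81) = +1  (since 81 mod 8 = 1)
  reciprocity: (37/81) -> +(81/37)
  reduce: (7/37)
  reciprocity: (7/37) -> +(37/7)
  reduce: (2/7)
  pull out 2: (2/7) = +1  (since 7 mod 8 = 7)
  (1/7) = 1
Product of signs = -1

-1


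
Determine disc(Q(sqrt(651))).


For K = Q(sqrt(d)) with d squarefree: disc(K) = d if d = 1 mod 4, and disc(K) = 4d if d = 2 or 3 mod 4.
Here d = 651, and d mod 4 = 3.
d = 3 mod 4, not 1 (O_K = Z[sqrt(d)]), so disc(K) = 4d = 4 * (651) = 2604

2604


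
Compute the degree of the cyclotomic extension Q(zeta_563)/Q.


The degree equals Euler's totient phi(563).
563 = 563
phi(563) = 562

562


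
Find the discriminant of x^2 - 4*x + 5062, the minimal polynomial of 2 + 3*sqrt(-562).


The element 2 + 3*sqrt(-562) has minimal polynomial:
x^2 - 4*x + 5062
Discriminant = (-4)^2 - 4*(5062)
= 16 - 20248
= -20232

-20232


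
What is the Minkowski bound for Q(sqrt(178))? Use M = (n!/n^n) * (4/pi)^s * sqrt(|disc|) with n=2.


d = 178, d mod 4 = 2, so disc(K) = 4d = 712; |disc(K)| = 712
Real quadratic field, so n = 2, s = r2 = 0, r1 = 2
M = (n!/n^n) * (4/pi)^s * sqrt(|disc(K)|) = (2!/2^2) * (4/pi)^0 * sqrt(712)
= 0.5 * 1.000000 * 26.683328
= 13.3417

13.3417


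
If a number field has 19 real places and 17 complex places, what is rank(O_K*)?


By Dirichlet's unit theorem:
rank = r1 + r2 - 1
= 19 + 17 - 1
= 35

35


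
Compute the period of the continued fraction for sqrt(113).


Run the CF algorithm for sqrt(113).
a_0 = floor(sqrt(113)) = 10; set m_0=0, q_0=1.
Recurrence: m' = q*a - m,  q' = (d - m'^2)/q,  a' = floor((a_0 + m')/q').
  step 1: m=10, q=13, a=1
  step 2: m=3, q=8, a=1
  step 3: m=5, q=11, a=1
  step 4: m=6, q=7, a=2
  step 5: m=8, q=7, a=2
  step 6: m=6, q=11, a=1
  step 7: m=5, q=8, a=1
  step 8: m=3, q=13, a=1
  step 9: m=10, q=1, a=20
a_9 = 2*a_0 = 20, so the period closes here.
sqrt(113) = [10; 1, 1, 1, 2, 2, 1, 1, 1, 20]
Period length = 9

9


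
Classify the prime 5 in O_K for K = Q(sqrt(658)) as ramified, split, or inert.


K = Q(sqrt(658)). Since d mod 4 = 2, disc(K) = 2632.
Check p | disc: 2632 mod 5 = 2.
p does not divide disc. Compute Legendre symbol (d/p):
3^((5-1)/2) mod 5 = -1
(d/p) = -1, so p is inert: (p) stays prime with e=1, f=2, g=1.
Therefore p is inert.

inert


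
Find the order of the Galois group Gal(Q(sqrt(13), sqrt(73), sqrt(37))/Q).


The 3 square roots of distinct primes are multiplicatively independent over Q,
so [K:Q] = 2^3 and Gal(K/Q) is isomorphic to (Z/2Z)^3.
|Gal| = 2^3 = 8

8


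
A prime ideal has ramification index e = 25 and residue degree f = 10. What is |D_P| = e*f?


|D_P| = e * f
= 25 * 10
= 250

250


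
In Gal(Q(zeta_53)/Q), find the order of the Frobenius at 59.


The Frobenius at p in Gal(Q(zeta_n)/Q) = (Z/nZ)* is the class of p, so its order is ord_53(59), the smallest k >= 1 with 59^k = 1 mod 53.
n = 53 = 53, phi(53) = 52; the order divides phi(n).
Divisors of 52: 1, 2, 4, 13, 26, 52
Repeated squaring mod 53: 59^1 = 6, 59^2 = 36, 59^4 = 24, 59^8 = 46, 59^16 = 49, 59^32 = 16
Test divisors in increasing order:
  k=1: 59^1 = 6 mod 53
  k=2: 59^2 = 36 mod 53
  k=4: 59^4 = 24 mod 53
  k=13: 59^13 = 46 * 24 * 6 = 52 mod 53
  k=26: 59^26 = 49 * 46 * 36 = 1 mod 53  <- first divisor giving 1
Order = 26

26


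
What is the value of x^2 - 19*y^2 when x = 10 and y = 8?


x^2 - d*y^2
= 10^2 - 19*8^2
= 100 - 1216
= -1116

-1116


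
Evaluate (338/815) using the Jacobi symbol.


Compute (338/815) via quadratic reciprocity:
  pull out 2: (2/815) = +1  (since 815 mod 8 = 7)
  reciprocity: (169/815) -> +(815/169)
  reduce: (139/169)
  reciprocity: (139/169) -> +(169/139)
  reduce: (30/139)
  pull out 2: (2/139) = -1  (since 139 mod 8 = 3)
  reciprocity: (15/139) -> -(139/15)
  reduce: (4/15)
  pull out 2: (2/15) = +1  (since 15 mod 8 = 7)
  pull out 2: (2/15) = +1  (since 15 mod 8 = 7)
  (1/15) = 1
Product of signs = 1

1


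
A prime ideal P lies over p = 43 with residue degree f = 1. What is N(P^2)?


N(P^a) = p^(a*f)
= 43^(2*1)
= 43^2
= 1849

1849


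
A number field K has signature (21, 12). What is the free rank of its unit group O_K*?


By Dirichlet's unit theorem:
rank = r1 + r2 - 1
= 21 + 12 - 1
= 32

32


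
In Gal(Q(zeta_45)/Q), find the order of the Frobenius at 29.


The Frobenius at p in Gal(Q(zeta_n)/Q) = (Z/nZ)* is the class of p, so its order is ord_45(29), the smallest k >= 1 with 29^k = 1 mod 45.
n = 45 = 3^2 * 5, phi(45) = 24; the order divides phi(n).
Divisors of 24: 1, 2, 3, 4, 6, 8, 12, 24
Repeated squaring mod 45: 29^1 = 29, 29^2 = 31, 29^4 = 16, 29^8 = 31, 29^16 = 16
Test divisors in increasing order:
  k=1: 29^1 = 29 mod 45
  k=2: 29^2 = 31 mod 45
  k=3: 29^3 = 31 * 29 = 44 mod 45
  k=4: 29^4 = 16 mod 45
  k=6: 29^6 = 16 * 31 = 1 mod 45  <- first divisor giving 1
Order = 6

6


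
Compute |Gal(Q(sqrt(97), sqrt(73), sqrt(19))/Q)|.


The 3 square roots of distinct primes are multiplicatively independent over Q,
so [K:Q] = 2^3 and Gal(K/Q) is isomorphic to (Z/2Z)^3.
|Gal| = 2^3 = 8

8


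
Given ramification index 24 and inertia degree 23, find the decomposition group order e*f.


|D_P| = e * f
= 24 * 23
= 552

552


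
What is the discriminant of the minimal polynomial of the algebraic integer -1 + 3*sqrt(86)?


The element -1 + 3*sqrt(86) has minimal polynomial:
x^2 + 2*x - 773
Discriminant = (2)^2 - 4*(-773)
= 4 + 3092
= 3096

3096


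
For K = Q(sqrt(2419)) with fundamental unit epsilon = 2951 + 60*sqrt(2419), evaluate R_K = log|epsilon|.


epsilon = 2951 + 60*sqrt(2419)
= 5901.9998
R = ln(5901.9998)
= 8.6830

8.6830


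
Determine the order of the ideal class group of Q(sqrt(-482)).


K = Q(sqrt(-482)). d mod 4 = 2, so D = disc(K) = 4d = -1928
h(K) equals the number of primitive reduced positive-definite forms (a, b, c) = a*x^2 + b*x*y + c*y^2 with b^2 - 4ac = D,
where reduced means |b| <= a <= c, with b >= 0 whenever |b| = a or a = c, and primitive means gcd(a, b, c) = 1.
Reduced forces 3a^2 <= |D| = 1928, so 1 <= a <= 25; b must have the parity of D, and c = (b^2 - D)/(4a) must be an integer >= a.
Enumerate a = 1..25, b in [-a, a]:
  a=1: (1, 0, 482)  [1]
  a=2: (2, 0, 241)  [1]
  a=3: (3, -2, 161), (3, 2, 161)  [2]
  a=4..5: none
  a=6: (6, -4, 81), (6, 4, 81)  [2]
  a=7: (7, -2, 69), (7, 2, 69)  [2]
  a=8: none
  a=9: (9, -4, 54), (9, 4, 54)  [2]
  a=10..12: none
  a=13: (13, -10, 39), (13, 10, 39)  [2]
  a=14: (14, -12, 37), (14, 12, 37)  [2]
  a=15..17: none
  a=18: (18, -4, 27), (18, 4, 27)  [2]
  a=19..20: none
  a=21: (21, -16, 26), (21, -2, 23), (21, 2, 23), (21, 16, 26)  [4]
  a=22..25: none
Total reduced forms: 1 + 1 + 2 + 2 + 2 + 2 + 2 + 2 + 2 + 4 = 20
h = 20

20


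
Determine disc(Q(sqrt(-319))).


For K = Q(sqrt(d)) with d squarefree: disc(K) = d if d = 1 mod 4, and disc(K) = 4d if d = 2 or 3 mod 4.
Here d = -319, and d mod 4 = 1.
d = 1 mod 4 (O_K = Z[(1+sqrt(d))/2]), so disc(K) = d = -319

-319


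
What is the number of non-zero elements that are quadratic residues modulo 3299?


For prime p, the number of non-zero quadratic residues is (p-1)/2.
= (3299-1)/2
= 1649

1649


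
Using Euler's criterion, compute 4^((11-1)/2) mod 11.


p = 11 is prime and the exponent is (p-1)/2 = 5, so by Euler's criterion 4^5 = (4/11) = +1 or -1 mod 11.
Compute by square-and-multiply:
  5 = 4 + 1 (binary 101)
  Repeated squaring mod 11: 4^1 = 4, 4^2 = 5, 4^4 = 3
  4^5 = 4^4 * 4^1 = 3 * 4 mod 11
    3 * 4 = 12 = 1 mod 11
  4^5 = 1 mod 11
Result 1: 4 is a quadratic residue mod 11.
4^5 mod 11 = 1

1


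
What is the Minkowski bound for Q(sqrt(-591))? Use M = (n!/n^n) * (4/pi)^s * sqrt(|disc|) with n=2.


d = -591, d mod 4 = 1, so disc(K) = d = -591; |disc(K)| = 591
Imaginary quadratic field, so n = 2, s = r2 = 1, r1 = 0
M = (n!/n^n) * (4/pi)^s * sqrt(|disc(K)|) = (2!/2^2) * (4/pi)^1 * sqrt(591)
= 0.5 * 1.273240 * 24.310492
= 15.4765

15.4765


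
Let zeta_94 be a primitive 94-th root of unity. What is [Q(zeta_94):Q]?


The degree equals Euler's totient phi(94).
94 = 2 * 47
phi(94) = 46

46


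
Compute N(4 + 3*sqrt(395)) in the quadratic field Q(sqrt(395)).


N(a + b*sqrt(d)) = a^2 - d*b^2
= (4)^2 - (395)*(3)^2
= 16 - 3555
= -3539

-3539


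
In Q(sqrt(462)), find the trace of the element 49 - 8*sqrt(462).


Tr(a + b*sqrt(d)) = (a + b*sqrt(d)) + (a - b*sqrt(d)) = 2a
= 2 * (49)
= 98

98


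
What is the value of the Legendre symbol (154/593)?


p = 593 is prime, so compute (154/593) with the reciprocity algorithm (Jacobi-symbol steps: pull out 2s via (2/n), flip via reciprocity, reduce):
  pull out 2: (2/593) = +1  (since 593 mod 8 = 1)
  reciprocity: (77/593) -> +(593/77)
  reduce: (54/77)
  pull out 2: (2/77) = -1  (since 77 mod 8 = 5)
  reciprocity: (27/77) -> +(77/27)
  reduce: (23/27)
  reciprocity: (23/27) -> -(27/23)
  reduce: (4/23)
  pull out 2: (2/23) = +1  (since 23 mod 8 = 7)
  pull out 2: (2/23) = +1  (since 23 mod 8 = 7)
  (1/23) = 1
Product of signs = 1
(154/593) = 1

1


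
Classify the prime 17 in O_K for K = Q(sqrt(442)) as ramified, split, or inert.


K = Q(sqrt(442)). Since d mod 4 = 2, disc(K) = 1768.
Check p | disc: 1768 mod 17 = 0.
p divides disc, so p ramifies: (p) = P^2 with e=2, f=1, g=1.
Therefore p is ramified.

ramified


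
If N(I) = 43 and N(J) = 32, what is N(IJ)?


N(IJ) = N(I) * N(J)
= 43 * 32
= 1376

1376


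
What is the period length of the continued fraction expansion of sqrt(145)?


Run the CF algorithm for sqrt(145).
a_0 = floor(sqrt(145)) = 12; set m_0=0, q_0=1.
Recurrence: m' = q*a - m,  q' = (d - m'^2)/q,  a' = floor((a_0 + m')/q').
  step 1: m=12, q=1, a=24
a_1 = 2*a_0 = 24, so the period closes here.
sqrt(145) = [12; 24]
Period length = 1

1


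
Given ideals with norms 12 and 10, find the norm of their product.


N(IJ) = N(I) * N(J)
= 12 * 10
= 120

120


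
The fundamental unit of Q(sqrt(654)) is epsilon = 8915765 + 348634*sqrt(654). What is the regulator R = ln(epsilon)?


epsilon = 8915765 + 348634*sqrt(654)
= 1.7832e+07
R = ln(1.7832e+07)
= 16.6965

16.6965


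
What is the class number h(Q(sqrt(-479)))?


K = Q(sqrt(-479)). d mod 4 = 1, so D = disc(K) = d = -479
h(K) equals the number of primitive reduced positive-definite forms (a, b, c) = a*x^2 + b*x*y + c*y^2 with b^2 - 4ac = D,
where reduced means |b| <= a <= c, with b >= 0 whenever |b| = a or a = c, and primitive means gcd(a, b, c) = 1.
Reduced forces 3a^2 <= |D| = 479, so 1 <= a <= 12; b must have the parity of D, and c = (b^2 - D)/(4a) must be an integer >= a.
Enumerate a = 1..12, b in [-a, a]:
  a=1: (1, 1, 120)  [1]
  a=2: (2, -1, 60), (2, 1, 60)  [2]
  a=3: (3, -1, 40), (3, 1, 40)  [2]
  a=4: (4, -1, 30), (4, 1, 30)  [2]
  a=5: (5, -1, 24), (5, 1, 24)  [2]
  a=6: (6, -5, 21), (6, -1, 20), (6, 1, 20), (6, 5, 21)  [4]
  a=7: (7, -5, 18), (7, 5, 18)  [2]
  a=8: (8, -1, 15), (8, 1, 15)  [2]
  a=9: (9, -5, 14), (9, 5, 14)  [2]
  a=10: (10, -9, 14), (10, -1, 12), (10, 1, 12), (10, 9, 14)  [4]
  a=11: (11, -7, 12), (11, 7, 12)  [2]
  a=12: none
Total reduced forms: 1 + 2 + 2 + 2 + 2 + 4 + 2 + 2 + 2 + 4 + 2 = 25
h = 25

25


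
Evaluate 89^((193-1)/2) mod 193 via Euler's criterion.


p = 193 is prime and the exponent is (p-1)/2 = 96, so by Euler's criterion 89^96 = (89/193) = +1 or -1 mod 193.
Compute by square-and-multiply:
  96 = 64 + 32 (binary 1100000)
  Repeated squaring mod 193: 89^1 = 89, 89^2 = 8, 89^4 = 64, 89^8 = 43, 89^16 = 112, 89^32 = 192, 89^64 = 1
  89^96 = 89^64 * 89^32 = 1 * 192 mod 193
    1 * 192 = 192 = 192 mod 193
  89^96 = 192 mod 193
Result 192 = p - 1 = -1 mod 193: 89 is a quadratic non-residue mod 193. As a residue in [0, p-1] the value is 192.
89^96 mod 193 = 192

192


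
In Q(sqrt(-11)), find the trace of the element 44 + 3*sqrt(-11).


Tr(a + b*sqrt(d)) = (a + b*sqrt(d)) + (a - b*sqrt(d)) = 2a
= 2 * (44)
= 88

88


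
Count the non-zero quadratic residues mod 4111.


For prime p, the number of non-zero quadratic residues is (p-1)/2.
= (4111-1)/2
= 2055

2055


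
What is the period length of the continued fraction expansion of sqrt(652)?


Run the CF algorithm for sqrt(652).
a_0 = floor(sqrt(652)) = 25; set m_0=0, q_0=1.
Recurrence: m' = q*a - m,  q' = (d - m'^2)/q,  a' = floor((a_0 + m')/q').
  step 1: m=25, q=27, a=1
  step 2: m=2, q=24, a=1
  step 3: m=22, q=7, a=6
  step 4: m=20, q=36, a=1
  step 5: m=16, q=11, a=3
  step 6: m=17, q=33, a=1
  step 7: m=16, q=12, a=3
  step 8: m=20, q=21, a=2
  step 9: m=22, q=8, a=5
  step 10: m=18, q=41, a=1
  step 11: m=23, q=3, a=16
  step 12: m=25, q=9, a=5
  step 13: m=20, q=28, a=1
  step 14: m=8, q=21, a=1
  step 15: m=13, q=23, a=1
  step 16: m=10, q=24, a=1
  step 17: m=14, q=19, a=2
  step 18: m=24, q=4, a=12
  step 19: m=24, q=19, a=2
  step 20: m=14, q=24, a=1
  step 21: m=10, q=23, a=1
  step 22: m=13, q=21, a=1
  step 23: m=8, q=28, a=1
  step 24: m=20, q=9, a=5
  step 25: m=25, q=3, a=16
  step 26: m=23, q=41, a=1
  step 27: m=18, q=8, a=5
  step 28: m=22, q=21, a=2
  step 29: m=20, q=12, a=3
  step 30: m=16, q=33, a=1
  step 31: m=17, q=11, a=3
  step 32: m=16, q=36, a=1
  step 33: m=20, q=7, a=6
  step 34: m=22, q=24, a=1
  step 35: m=2, q=27, a=1
  step 36: m=25, q=1, a=50
a_36 = 2*a_0 = 50, so the period closes here.
sqrt(652) = [25; 1, 1, 6, 1, 3, 1, 3, 2, 5, 1, 16, 5, 1, 1, 1, 1, 2, 12, 2, 1, 1, 1, 1, 5, 16, 1, 5, 2, 3, 1, 3, 1, 6, 1, 1, 50]
Period length = 36

36


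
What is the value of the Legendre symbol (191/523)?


p = 523 is prime, so compute (191/523) with the reciprocity algorithm (Jacobi-symbol steps: pull out 2s via (2/n), flip via reciprocity, reduce):
  reciprocity: (191/523) -> -(523/191)
  reduce: (141/191)
  reciprocity: (141/191) -> +(191/141)
  reduce: (50/141)
  pull out 2: (2/141) = -1  (since 141 mod 8 = 5)
  reciprocity: (25/141) -> +(141/25)
  reduce: (16/25)
  pull out 2: (2/25) = +1  (since 25 mod 8 = 1)
  pull out 2: (2/25) = +1  (since 25 mod 8 = 1)
  pull out 2: (2/25) = +1  (since 25 mod 8 = 1)
  pull out 2: (2/25) = +1  (since 25 mod 8 = 1)
  (1/25) = 1
Product of signs = 1
(191/523) = 1

1


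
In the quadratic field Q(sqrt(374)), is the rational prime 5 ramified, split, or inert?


K = Q(sqrt(374)). Since d mod 4 = 2, disc(K) = 1496.
Check p | disc: 1496 mod 5 = 1.
p does not divide disc. Compute Legendre symbol (d/p):
4^((5-1)/2) mod 5 = 1
(d/p) = 1, so p splits: (p) = P*P' with e=1, f=1, g=2.
Therefore p is split.

split


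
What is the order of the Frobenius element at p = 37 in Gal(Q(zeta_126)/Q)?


The Frobenius at p in Gal(Q(zeta_n)/Q) = (Z/nZ)* is the class of p, so its order is ord_126(37), the smallest k >= 1 with 37^k = 1 mod 126.
n = 126 = 2 * 3^2 * 7, phi(126) = 36; the order divides phi(n).
Divisors of 36: 1, 2, 3, 4, 6, 9, 12, 18, 36
Repeated squaring mod 126: 37^1 = 37, 37^2 = 109, 37^4 = 37, 37^8 = 109, 37^16 = 37, 37^32 = 109
Test divisors in increasing order:
  k=1: 37^1 = 37 mod 126
  k=2: 37^2 = 109 mod 126
  k=3: 37^3 = 109 * 37 = 1 mod 126  <- first divisor giving 1
Order = 3

3


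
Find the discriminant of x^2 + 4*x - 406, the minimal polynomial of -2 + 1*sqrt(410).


The element -2 + 1*sqrt(410) has minimal polynomial:
x^2 + 4*x - 406
Discriminant = (4)^2 - 4*(-406)
= 16 + 1624
= 1640

1640


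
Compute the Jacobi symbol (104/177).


Compute (104/177) via quadratic reciprocity:
  pull out 2: (2/177) = +1  (since 177 mod 8 = 1)
  pull out 2: (2/177) = +1  (since 177 mod 8 = 1)
  pull out 2: (2/177) = +1  (since 177 mod 8 = 1)
  reciprocity: (13/177) -> +(177/13)
  reduce: (8/13)
  pull out 2: (2/13) = -1  (since 13 mod 8 = 5)
  pull out 2: (2/13) = -1  (since 13 mod 8 = 5)
  pull out 2: (2/13) = -1  (since 13 mod 8 = 5)
  (1/13) = 1
Product of signs = -1

-1


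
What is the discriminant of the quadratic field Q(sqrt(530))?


For K = Q(sqrt(d)) with d squarefree: disc(K) = d if d = 1 mod 4, and disc(K) = 4d if d = 2 or 3 mod 4.
Here d = 530, and d mod 4 = 2.
d = 2 mod 4, not 1 (O_K = Z[sqrt(d)]), so disc(K) = 4d = 4 * (530) = 2120

2120


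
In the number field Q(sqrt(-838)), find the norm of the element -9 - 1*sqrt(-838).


N(a + b*sqrt(d)) = a^2 - d*b^2
= (-9)^2 - (-838)*(-1)^2
= 81 + 838
= 919

919


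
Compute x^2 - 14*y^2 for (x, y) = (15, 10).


x^2 - d*y^2
= 15^2 - 14*10^2
= 225 - 1400
= -1175

-1175


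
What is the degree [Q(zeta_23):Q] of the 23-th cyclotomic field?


The degree equals Euler's totient phi(23).
23 = 23
phi(23) = 22

22


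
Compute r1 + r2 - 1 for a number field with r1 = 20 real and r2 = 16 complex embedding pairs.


By Dirichlet's unit theorem:
rank = r1 + r2 - 1
= 20 + 16 - 1
= 35

35


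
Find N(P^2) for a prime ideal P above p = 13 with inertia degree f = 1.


N(P^a) = p^(a*f)
= 13^(2*1)
= 13^2
= 169

169


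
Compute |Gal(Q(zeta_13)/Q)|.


|Gal(Q(zeta_13)/Q)| = phi(13)
= 12

12


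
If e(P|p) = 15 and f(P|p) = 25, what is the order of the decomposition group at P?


|D_P| = e * f
= 15 * 25
= 375

375


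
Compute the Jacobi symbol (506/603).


Compute (506/603) via quadratic reciprocity:
  pull out 2: (2/603) = -1  (since 603 mod 8 = 3)
  reciprocity: (253/603) -> +(603/253)
  reduce: (97/253)
  reciprocity: (97/253) -> +(253/97)
  reduce: (59/97)
  reciprocity: (59/97) -> +(97/59)
  reduce: (38/59)
  pull out 2: (2/59) = -1  (since 59 mod 8 = 3)
  reciprocity: (19/59) -> -(59/19)
  reduce: (2/19)
  pull out 2: (2/19) = -1  (since 19 mod 8 = 3)
  (1/19) = 1
Product of signs = 1

1


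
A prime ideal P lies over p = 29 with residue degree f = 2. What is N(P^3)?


N(P^a) = p^(a*f)
= 29^(3*2)
= 29^6
= 594823321

594823321


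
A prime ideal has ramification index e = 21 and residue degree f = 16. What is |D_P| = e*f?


|D_P| = e * f
= 21 * 16
= 336

336


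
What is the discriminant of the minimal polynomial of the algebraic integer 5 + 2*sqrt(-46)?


The element 5 + 2*sqrt(-46) has minimal polynomial:
x^2 - 10*x + 209
Discriminant = (-10)^2 - 4*(209)
= 100 - 836
= -736

-736


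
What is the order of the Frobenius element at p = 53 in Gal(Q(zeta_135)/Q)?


The Frobenius at p in Gal(Q(zeta_n)/Q) = (Z/nZ)* is the class of p, so its order is ord_135(53), the smallest k >= 1 with 53^k = 1 mod 135.
n = 135 = 3^3 * 5, phi(135) = 72; the order divides phi(n).
Divisors of 72: 1, 2, 3, 4, 6, 8, 9, 12, 18, 24, 36, 72
Repeated squaring mod 135: 53^1 = 53, 53^2 = 109, 53^4 = 1, 53^8 = 1, 53^16 = 1, 53^32 = 1, 53^64 = 1
Test divisors in increasing order:
  k=1: 53^1 = 53 mod 135
  k=2: 53^2 = 109 mod 135
  k=3: 53^3 = 109 * 53 = 107 mod 135
  k=4: 53^4 = 1 mod 135  <- first divisor giving 1
Order = 4

4


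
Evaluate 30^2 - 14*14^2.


x^2 - d*y^2
= 30^2 - 14*14^2
= 900 - 2744
= -1844

-1844


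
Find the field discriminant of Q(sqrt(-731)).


For K = Q(sqrt(d)) with d squarefree: disc(K) = d if d = 1 mod 4, and disc(K) = 4d if d = 2 or 3 mod 4.
Here d = -731, and d mod 4 = 1.
d = 1 mod 4 (O_K = Z[(1+sqrt(d))/2]), so disc(K) = d = -731

-731


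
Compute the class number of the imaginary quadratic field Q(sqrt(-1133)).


K = Q(sqrt(-1133)). d mod 4 = 3, so D = disc(K) = 4d = -4532
h(K) equals the number of primitive reduced positive-definite forms (a, b, c) = a*x^2 + b*x*y + c*y^2 with b^2 - 4ac = D,
where reduced means |b| <= a <= c, with b >= 0 whenever |b| = a or a = c, and primitive means gcd(a, b, c) = 1.
Reduced forces 3a^2 <= |D| = 4532, so 1 <= a <= 38; b must have the parity of D, and c = (b^2 - D)/(4a) must be an integer >= a.
Enumerate a = 1..38, b in [-a, a]:
  a=1: (1, 0, 1133)  [1]
  a=2: (2, 2, 567)  [1]
  a=3: (3, -2, 378), (3, 2, 378)  [2]
  a=4..5: none
  a=6: (6, -2, 189), (6, 2, 189)  [2]
  a=7: (7, -2, 162), (7, 2, 162)  [2]
  a=8: none
  a=9: (9, -2, 126), (9, 2, 126)  [2]
  a=10: none
  a=11: (11, 0, 103)  [1]
  a=12..13: none
  a=14: (14, -2, 81), (14, 2, 81)  [2]
  a=15..17: none
  a=18: (18, -2, 63), (18, 2, 63)  [2]
  a=19: (19, -16, 63), (19, 16, 63)  [2]
  a=20: none
  a=21: (21, -16, 57), (21, -2, 54), (21, 2, 54), (21, 16, 57)  [4]
  a=22: (22, 22, 57)  [1]
  a=23..26: none
  a=27: (27, -2, 42), (27, 2, 42)  [2]
  a=28..30: none
  a=31: (31, -26, 42), (31, 26, 42)  [2]
  a=32: none
  a=33: (33, -22, 38), (33, 22, 38)  [2]
  a=34..38: none
Total reduced forms: 1 + 1 + 2 + 2 + 2 + 2 + 1 + 2 + 2 + 2 + 4 + 1 + 2 + 2 + 2 = 28
h = 28

28


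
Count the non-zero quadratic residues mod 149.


For prime p, the number of non-zero quadratic residues is (p-1)/2.
= (149-1)/2
= 74

74


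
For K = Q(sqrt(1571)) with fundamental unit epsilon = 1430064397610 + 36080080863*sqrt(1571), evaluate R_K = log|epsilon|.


epsilon = 1430064397610 + 36080080863*sqrt(1571)
= 2.8601e+12
R = ln(2.8601e+12)
= 28.6819

28.6819


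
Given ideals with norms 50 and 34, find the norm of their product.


N(IJ) = N(I) * N(J)
= 50 * 34
= 1700

1700


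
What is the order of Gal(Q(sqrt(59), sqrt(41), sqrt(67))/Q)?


The 3 square roots of distinct primes are multiplicatively independent over Q,
so [K:Q] = 2^3 and Gal(K/Q) is isomorphic to (Z/2Z)^3.
|Gal| = 2^3 = 8

8


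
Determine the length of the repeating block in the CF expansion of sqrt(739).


Run the CF algorithm for sqrt(739).
a_0 = floor(sqrt(739)) = 27; set m_0=0, q_0=1.
Recurrence: m' = q*a - m,  q' = (d - m'^2)/q,  a' = floor((a_0 + m')/q').
  step 1: m=27, q=10, a=5
  step 2: m=23, q=21, a=2
  step 3: m=19, q=18, a=2
  step 4: m=17, q=25, a=1
  step 5: m=8, q=27, a=1
  step 6: m=19, q=14, a=3
  step 7: m=23, q=15, a=3
  step 8: m=22, q=17, a=2
  step 9: m=12, q=35, a=1
  step 10: m=23, q=6, a=8
  step 11: m=25, q=19, a=2
  step 12: m=13, q=30, a=1
  step 13: m=17, q=15, a=2
  step 14: m=13, q=38, a=1
  step 15: m=25, q=3, a=17
  step 16: m=26, q=21, a=2
  step 17: m=16, q=23, a=1
  step 18: m=7, q=30, a=1
  step 19: m=23, q=7, a=7
  step 20: m=26, q=9, a=5
  step 21: m=19, q=42, a=1
  step 22: m=23, q=5, a=10
  step 23: m=27, q=2, a=27
  step 24: m=27, q=5, a=10
  step 25: m=23, q=42, a=1
  step 26: m=19, q=9, a=5
  step 27: m=26, q=7, a=7
  step 28: m=23, q=30, a=1
  step 29: m=7, q=23, a=1
  step 30: m=16, q=21, a=2
  step 31: m=26, q=3, a=17
  step 32: m=25, q=38, a=1
  step 33: m=13, q=15, a=2
  step 34: m=17, q=30, a=1
  step 35: m=13, q=19, a=2
  step 36: m=25, q=6, a=8
  step 37: m=23, q=35, a=1
  step 38: m=12, q=17, a=2
  step 39: m=22, q=15, a=3
  step 40: m=23, q=14, a=3
  step 41: m=19, q=27, a=1
  step 42: m=8, q=25, a=1
  step 43: m=17, q=18, a=2
  step 44: m=19, q=21, a=2
  step 45: m=23, q=10, a=5
  step 46: m=27, q=1, a=54
a_46 = 2*a_0 = 54, so the period closes here.
sqrt(739) = [27; 5, 2, 2, 1, 1, 3, 3, 2, 1, 8, 2, 1, 2, 1, 17, 2, 1, 1, 7, 5, 1, 10, 27, 10, 1, 5, 7, 1, 1, 2, 17, 1, 2, 1, 2, 8, 1, 2, 3, 3, 1, 1, 2, 2, 5, 54]
Period length = 46

46


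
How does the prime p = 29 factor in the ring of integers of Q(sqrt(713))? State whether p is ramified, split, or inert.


K = Q(sqrt(713)). Since d mod 4 = 1, disc(K) = 713.
Check p | disc: 713 mod 29 = 17.
p does not divide disc. Compute Legendre symbol (d/p):
17^((29-1)/2) mod 29 = -1
(d/p) = -1, so p is inert: (p) stays prime with e=1, f=2, g=1.
Therefore p is inert.

inert


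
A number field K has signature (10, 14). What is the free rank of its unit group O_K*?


By Dirichlet's unit theorem:
rank = r1 + r2 - 1
= 10 + 14 - 1
= 23

23


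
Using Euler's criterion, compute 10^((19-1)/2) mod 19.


p = 19 is prime and the exponent is (p-1)/2 = 9, so by Euler's criterion 10^9 = (10/19) = +1 or -1 mod 19.
Compute by square-and-multiply:
  9 = 8 + 1 (binary 1001)
  Repeated squaring mod 19: 10^1 = 10, 10^2 = 5, 10^4 = 6, 10^8 = 17
  10^9 = 10^8 * 10^1 = 17 * 10 mod 19
    17 * 10 = 170 = 18 mod 19
  10^9 = 18 mod 19
Result 18 = p - 1 = -1 mod 19: 10 is a quadratic non-residue mod 19. As a residue in [0, p-1] the value is 18.
10^9 mod 19 = 18

18


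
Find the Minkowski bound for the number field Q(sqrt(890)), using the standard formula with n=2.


d = 890, d mod 4 = 2, so disc(K) = 4d = 3560; |disc(K)| = 3560
Real quadratic field, so n = 2, s = r2 = 0, r1 = 2
M = (n!/n^n) * (4/pi)^s * sqrt(|disc(K)|) = (2!/2^2) * (4/pi)^0 * sqrt(3560)
= 0.5 * 1.000000 * 59.665736
= 29.8329

29.8329


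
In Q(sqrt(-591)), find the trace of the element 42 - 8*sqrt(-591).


Tr(a + b*sqrt(d)) = (a + b*sqrt(d)) + (a - b*sqrt(d)) = 2a
= 2 * (42)
= 84

84


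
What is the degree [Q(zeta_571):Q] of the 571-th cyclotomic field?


The degree equals Euler's totient phi(571).
571 = 571
phi(571) = 570

570


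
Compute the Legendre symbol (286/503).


p = 503 is prime, so compute (286/503) with the reciprocity algorithm (Jacobi-symbol steps: pull out 2s via (2/n), flip via reciprocity, reduce):
  pull out 2: (2/503) = +1  (since 503 mod 8 = 7)
  reciprocity: (143/503) -> -(503/143)
  reduce: (74/143)
  pull out 2: (2/143) = +1  (since 143 mod 8 = 7)
  reciprocity: (37/143) -> +(143/37)
  reduce: (32/37)
  pull out 2: (2/37) = -1  (since 37 mod 8 = 5)
  pull out 2: (2/37) = -1  (since 37 mod 8 = 5)
  pull out 2: (2/37) = -1  (since 37 mod 8 = 5)
  pull out 2: (2/37) = -1  (since 37 mod 8 = 5)
  pull out 2: (2/37) = -1  (since 37 mod 8 = 5)
  (1/37) = 1
Product of signs = 1
(286/503) = 1

1


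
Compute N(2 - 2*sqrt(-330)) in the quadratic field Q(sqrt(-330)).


N(a + b*sqrt(d)) = a^2 - d*b^2
= (2)^2 - (-330)*(-2)^2
= 4 + 1320
= 1324

1324


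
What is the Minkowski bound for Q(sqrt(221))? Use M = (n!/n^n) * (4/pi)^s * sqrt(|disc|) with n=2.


d = 221, d mod 4 = 1, so disc(K) = d = 221; |disc(K)| = 221
Real quadratic field, so n = 2, s = r2 = 0, r1 = 2
M = (n!/n^n) * (4/pi)^s * sqrt(|disc(K)|) = (2!/2^2) * (4/pi)^0 * sqrt(221)
= 0.5 * 1.000000 * 14.866069
= 7.4330

7.4330


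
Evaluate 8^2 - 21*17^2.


x^2 - d*y^2
= 8^2 - 21*17^2
= 64 - 6069
= -6005

-6005


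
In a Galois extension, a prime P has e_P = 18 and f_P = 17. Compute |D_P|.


|D_P| = e * f
= 18 * 17
= 306

306


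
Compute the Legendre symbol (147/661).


p = 661 is prime, so compute (147/661) with the reciprocity algorithm (Jacobi-symbol steps: pull out 2s via (2/n), flip via reciprocity, reduce):
  reciprocity: (147/661) -> +(661/147)
  reduce: (73/147)
  reciprocity: (73/147) -> +(147/73)
  reduce: (1/73)
  (1/73) = 1
Product of signs = 1
(147/661) = 1

1


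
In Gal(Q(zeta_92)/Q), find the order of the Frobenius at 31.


The Frobenius at p in Gal(Q(zeta_n)/Q) = (Z/nZ)* is the class of p, so its order is ord_92(31), the smallest k >= 1 with 31^k = 1 mod 92.
n = 92 = 2^2 * 23, phi(92) = 44; the order divides phi(n).
Divisors of 44: 1, 2, 4, 11, 22, 44
Repeated squaring mod 92: 31^1 = 31, 31^2 = 41, 31^4 = 25, 31^8 = 73, 31^16 = 85, 31^32 = 49
Test divisors in increasing order:
  k=1: 31^1 = 31 mod 92
  k=2: 31^2 = 41 mod 92
  k=4: 31^4 = 25 mod 92
  k=11: 31^11 = 73 * 41 * 31 = 47 mod 92
  k=22: 31^22 = 85 * 25 * 41 = 1 mod 92  <- first divisor giving 1
Order = 22

22


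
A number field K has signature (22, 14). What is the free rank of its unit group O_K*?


By Dirichlet's unit theorem:
rank = r1 + r2 - 1
= 22 + 14 - 1
= 35

35


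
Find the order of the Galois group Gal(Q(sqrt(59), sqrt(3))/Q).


The 2 square roots of distinct primes are multiplicatively independent over Q,
so [K:Q] = 2^2 and Gal(K/Q) is isomorphic to (Z/2Z)^2.
|Gal| = 2^2 = 4

4


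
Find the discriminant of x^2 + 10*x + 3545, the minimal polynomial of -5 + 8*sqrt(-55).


The element -5 + 8*sqrt(-55) has minimal polynomial:
x^2 + 10*x + 3545
Discriminant = (10)^2 - 4*(3545)
= 100 - 14180
= -14080

-14080


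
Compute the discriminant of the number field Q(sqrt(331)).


For K = Q(sqrt(d)) with d squarefree: disc(K) = d if d = 1 mod 4, and disc(K) = 4d if d = 2 or 3 mod 4.
Here d = 331, and d mod 4 = 3.
d = 3 mod 4, not 1 (O_K = Z[sqrt(d)]), so disc(K) = 4d = 4 * (331) = 1324

1324


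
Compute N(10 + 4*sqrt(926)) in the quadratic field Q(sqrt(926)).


N(a + b*sqrt(d)) = a^2 - d*b^2
= (10)^2 - (926)*(4)^2
= 100 - 14816
= -14716

-14716


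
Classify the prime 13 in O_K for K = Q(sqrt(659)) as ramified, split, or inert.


K = Q(sqrt(659)). Since d mod 4 = 3, disc(K) = 2636.
Check p | disc: 2636 mod 13 = 10.
p does not divide disc. Compute Legendre symbol (d/p):
9^((13-1)/2) mod 13 = 1
(d/p) = 1, so p splits: (p) = P*P' with e=1, f=1, g=2.
Therefore p is split.

split


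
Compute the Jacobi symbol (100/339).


Compute (100/339) via quadratic reciprocity:
  pull out 2: (2/339) = -1  (since 339 mod 8 = 3)
  pull out 2: (2/339) = -1  (since 339 mod 8 = 3)
  reciprocity: (25/339) -> +(339/25)
  reduce: (14/25)
  pull out 2: (2/25) = +1  (since 25 mod 8 = 1)
  reciprocity: (7/25) -> +(25/7)
  reduce: (4/7)
  pull out 2: (2/7) = +1  (since 7 mod 8 = 7)
  pull out 2: (2/7) = +1  (since 7 mod 8 = 7)
  (1/7) = 1
Product of signs = 1

1


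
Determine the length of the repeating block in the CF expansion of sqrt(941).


Run the CF algorithm for sqrt(941).
a_0 = floor(sqrt(941)) = 30; set m_0=0, q_0=1.
Recurrence: m' = q*a - m,  q' = (d - m'^2)/q,  a' = floor((a_0 + m')/q').
  step 1: m=30, q=41, a=1
  step 2: m=11, q=20, a=2
  step 3: m=29, q=5, a=11
  step 4: m=26, q=53, a=1
  step 5: m=27, q=4, a=14
  step 6: m=29, q=25, a=2
  step 7: m=21, q=20, a=2
  step 8: m=19, q=29, a=1
  step 9: m=10, q=29, a=1
  step 10: m=19, q=20, a=2
  step 11: m=21, q=25, a=2
  step 12: m=29, q=4, a=14
  step 13: m=27, q=53, a=1
  step 14: m=26, q=5, a=11
  step 15: m=29, q=20, a=2
  step 16: m=11, q=41, a=1
  step 17: m=30, q=1, a=60
a_17 = 2*a_0 = 60, so the period closes here.
sqrt(941) = [30; 1, 2, 11, 1, 14, 2, 2, 1, 1, 2, 2, 14, 1, 11, 2, 1, 60]
Period length = 17

17


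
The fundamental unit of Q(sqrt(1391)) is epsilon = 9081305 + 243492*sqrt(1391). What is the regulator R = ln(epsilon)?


epsilon = 9081305 + 243492*sqrt(1391)
= 1.8163e+07
R = ln(1.8163e+07)
= 16.7149

16.7149


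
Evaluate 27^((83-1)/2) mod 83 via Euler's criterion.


p = 83 is prime and the exponent is (p-1)/2 = 41, so by Euler's criterion 27^41 = (27/83) = +1 or -1 mod 83.
Compute by square-and-multiply:
  41 = 32 + 8 + 1 (binary 101001)
  Repeated squaring mod 83: 27^1 = 27, 27^2 = 65, 27^4 = 75, 27^8 = 64, 27^16 = 29, 27^32 = 11
  27^41 = 27^32 * 27^8 * 27^1 = 11 * 64 * 27 mod 83
    11 * 64 = 704 = 40 mod 83
    40 * 27 = 1080 = 1 mod 83
  27^41 = 1 mod 83
Result 1: 27 is a quadratic residue mod 83.
27^41 mod 83 = 1

1


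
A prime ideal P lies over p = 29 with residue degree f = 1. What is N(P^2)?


N(P^a) = p^(a*f)
= 29^(2*1)
= 29^2
= 841

841


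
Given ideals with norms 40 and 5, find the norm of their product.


N(IJ) = N(I) * N(J)
= 40 * 5
= 200

200


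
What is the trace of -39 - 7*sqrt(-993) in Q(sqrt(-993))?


Tr(a + b*sqrt(d)) = (a + b*sqrt(d)) + (a - b*sqrt(d)) = 2a
= 2 * (-39)
= -78

-78


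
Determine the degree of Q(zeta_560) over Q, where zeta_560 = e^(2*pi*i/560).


The degree equals Euler's totient phi(560).
560 = 2^4 * 5 * 7
phi(560) = 192

192


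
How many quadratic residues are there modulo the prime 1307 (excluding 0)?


For prime p, the number of non-zero quadratic residues is (p-1)/2.
= (1307-1)/2
= 653

653


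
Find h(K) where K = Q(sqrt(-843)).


K = Q(sqrt(-843)). d mod 4 = 1, so D = disc(K) = d = -843
h(K) equals the number of primitive reduced positive-definite forms (a, b, c) = a*x^2 + b*x*y + c*y^2 with b^2 - 4ac = D,
where reduced means |b| <= a <= c, with b >= 0 whenever |b| = a or a = c, and primitive means gcd(a, b, c) = 1.
Reduced forces 3a^2 <= |D| = 843, so 1 <= a <= 16; b must have the parity of D, and c = (b^2 - D)/(4a) must be an integer >= a.
Enumerate a = 1..16, b in [-a, a]:
  a=1: (1, 1, 211)  [1]
  a=2: none
  a=3: (3, 3, 71)  [1]
  a=4..6: none
  a=7: (7, -5, 31), (7, 5, 31)  [2]
  a=8..10: none
  a=11: (11, -9, 21), (11, 9, 21)  [2]
  a=12..16: none
Total reduced forms: 1 + 1 + 2 + 2 = 6
h = 6

6


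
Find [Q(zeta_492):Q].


The degree equals Euler's totient phi(492).
492 = 2^2 * 3 * 41
phi(492) = 160

160


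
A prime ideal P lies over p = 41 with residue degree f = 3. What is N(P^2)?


N(P^a) = p^(a*f)
= 41^(2*3)
= 41^6
= 4750104241

4750104241


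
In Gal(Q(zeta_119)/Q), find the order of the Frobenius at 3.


The Frobenius at p in Gal(Q(zeta_n)/Q) = (Z/nZ)* is the class of p, so its order is ord_119(3), the smallest k >= 1 with 3^k = 1 mod 119.
n = 119 = 7 * 17, phi(119) = 96; the order divides phi(n).
Divisors of 96: 1, 2, 3, 4, 6, 8, 12, 16, 24, 32, 48, 96
Repeated squaring mod 119: 3^1 = 3, 3^2 = 9, 3^4 = 81, 3^8 = 16, 3^16 = 18, 3^32 = 86, 3^64 = 18
Test divisors in increasing order:
  k=1: 3^1 = 3 mod 119
  k=2: 3^2 = 9 mod 119
  k=3: 3^3 = 9 * 3 = 27 mod 119
  k=4: 3^4 = 81 mod 119
  k=6: 3^6 = 81 * 9 = 15 mod 119
  k=8: 3^8 = 16 mod 119
  k=12: 3^12 = 16 * 81 = 106 mod 119
  k=16: 3^16 = 18 mod 119
  k=24: 3^24 = 18 * 16 = 50 mod 119
  k=32: 3^32 = 86 mod 119
  k=48: 3^48 = 86 * 18 = 1 mod 119  <- first divisor giving 1
Order = 48

48


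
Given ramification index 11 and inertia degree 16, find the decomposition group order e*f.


|D_P| = e * f
= 11 * 16
= 176

176


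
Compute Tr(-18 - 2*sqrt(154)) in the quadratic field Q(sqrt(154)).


Tr(a + b*sqrt(d)) = (a + b*sqrt(d)) + (a - b*sqrt(d)) = 2a
= 2 * (-18)
= -36

-36


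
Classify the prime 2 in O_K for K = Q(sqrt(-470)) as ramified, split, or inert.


K = Q(sqrt(-470)). Since d mod 4 = 2, disc(K) = -1880.
Check p | disc: -1880 mod 2 = 0.
p divides disc, so p ramifies: (p) = P^2 with e=2, f=1, g=1.
Therefore p is ramified.

ramified


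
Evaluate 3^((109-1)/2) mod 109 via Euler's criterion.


p = 109 is prime and the exponent is (p-1)/2 = 54, so by Euler's criterion 3^54 = (3/109) = +1 or -1 mod 109.
Compute by square-and-multiply:
  54 = 32 + 16 + 4 + 2 (binary 110110)
  Repeated squaring mod 109: 3^1 = 3, 3^2 = 9, 3^4 = 81, 3^8 = 21, 3^16 = 5, 3^32 = 25
  3^54 = 3^32 * 3^16 * 3^4 * 3^2 = 25 * 5 * 81 * 9 mod 109
    25 * 5 = 125 = 16 mod 109
    16 * 81 = 1296 = 97 mod 109
    97 * 9 = 873 = 1 mod 109
  3^54 = 1 mod 109
Result 1: 3 is a quadratic residue mod 109.
3^54 mod 109 = 1

1


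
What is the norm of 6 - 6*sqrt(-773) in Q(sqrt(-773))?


N(a + b*sqrt(d)) = a^2 - d*b^2
= (6)^2 - (-773)*(-6)^2
= 36 + 27828
= 27864

27864


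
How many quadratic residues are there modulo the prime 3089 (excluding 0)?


For prime p, the number of non-zero quadratic residues is (p-1)/2.
= (3089-1)/2
= 1544

1544


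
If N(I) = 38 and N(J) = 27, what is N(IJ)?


N(IJ) = N(I) * N(J)
= 38 * 27
= 1026

1026


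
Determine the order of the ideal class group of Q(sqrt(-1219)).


K = Q(sqrt(-1219)). d mod 4 = 1, so D = disc(K) = d = -1219
h(K) equals the number of primitive reduced positive-definite forms (a, b, c) = a*x^2 + b*x*y + c*y^2 with b^2 - 4ac = D,
where reduced means |b| <= a <= c, with b >= 0 whenever |b| = a or a = c, and primitive means gcd(a, b, c) = 1.
Reduced forces 3a^2 <= |D| = 1219, so 1 <= a <= 20; b must have the parity of D, and c = (b^2 - D)/(4a) must be an integer >= a.
Enumerate a = 1..20, b in [-a, a]:
  a=1: (1, 1, 305)  [1]
  a=2..4: none
  a=5: (5, -1, 61), (5, 1, 61)  [2]
  a=6..12: none
  a=13: (13, -9, 25), (13, 9, 25)  [2]
  a=14..18: none
  a=19: (19, 15, 19)  [1]
  a=20: none
Total reduced forms: 1 + 2 + 2 + 1 = 6
h = 6

6


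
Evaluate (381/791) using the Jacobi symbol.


Compute (381/791) via quadratic reciprocity:
  reciprocity: (381/791) -> +(791/381)
  reduce: (29/381)
  reciprocity: (29/381) -> +(381/29)
  reduce: (4/29)
  pull out 2: (2/29) = -1  (since 29 mod 8 = 5)
  pull out 2: (2/29) = -1  (since 29 mod 8 = 5)
  (1/29) = 1
Product of signs = 1

1


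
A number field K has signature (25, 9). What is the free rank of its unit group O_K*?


By Dirichlet's unit theorem:
rank = r1 + r2 - 1
= 25 + 9 - 1
= 33

33


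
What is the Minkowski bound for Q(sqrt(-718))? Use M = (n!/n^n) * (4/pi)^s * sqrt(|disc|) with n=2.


d = -718, d mod 4 = 2, so disc(K) = 4d = -2872; |disc(K)| = 2872
Imaginary quadratic field, so n = 2, s = r2 = 1, r1 = 0
M = (n!/n^n) * (4/pi)^s * sqrt(|disc(K)|) = (2!/2^2) * (4/pi)^1 * sqrt(2872)
= 0.5 * 1.273240 * 53.591044
= 34.1171

34.1171


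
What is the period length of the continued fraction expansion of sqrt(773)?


Run the CF algorithm for sqrt(773).
a_0 = floor(sqrt(773)) = 27; set m_0=0, q_0=1.
Recurrence: m' = q*a - m,  q' = (d - m'^2)/q,  a' = floor((a_0 + m')/q').
  step 1: m=27, q=44, a=1
  step 2: m=17, q=11, a=4
  step 3: m=27, q=4, a=13
  step 4: m=25, q=37, a=1
  step 5: m=12, q=17, a=2
  step 6: m=22, q=17, a=2
  step 7: m=12, q=37, a=1
  step 8: m=25, q=4, a=13
  step 9: m=27, q=11, a=4
  step 10: m=17, q=44, a=1
  step 11: m=27, q=1, a=54
a_11 = 2*a_0 = 54, so the period closes here.
sqrt(773) = [27; 1, 4, 13, 1, 2, 2, 1, 13, 4, 1, 54]
Period length = 11

11
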